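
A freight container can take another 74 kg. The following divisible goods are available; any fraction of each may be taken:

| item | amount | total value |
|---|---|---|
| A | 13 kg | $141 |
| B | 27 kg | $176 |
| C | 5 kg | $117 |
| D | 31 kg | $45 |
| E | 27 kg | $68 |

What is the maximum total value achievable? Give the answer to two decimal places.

Take in order of value per unit:
- C (117/5 per unit): all 5 → value 117, running total 117.00
- A (141/13 per unit): all 13 → value 141, running total 258.00
- B (176/27 per unit): all 27 → value 176, running total 434.00
- E (68/27 per unit): all 27 → value 68, running total 502.00
- D (45/31 per unit): 2 of 31 → value 2×45/31 = 2.9032, running total 504.90
Total 504.90.

504.90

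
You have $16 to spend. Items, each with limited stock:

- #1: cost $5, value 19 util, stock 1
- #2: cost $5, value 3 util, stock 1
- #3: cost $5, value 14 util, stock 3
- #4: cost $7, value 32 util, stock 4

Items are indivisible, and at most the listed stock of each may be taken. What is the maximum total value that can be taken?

Best selections within cost 16 and stock limits:
- 2×#4: cost 14, value 64
- 1×#1 + 1×#4: cost 12, value 51
- 1×#1 + 2×#3: cost 15, value 47
- 1×#3 + 1×#4: cost 12, value 46
Best: 64 util.

64 util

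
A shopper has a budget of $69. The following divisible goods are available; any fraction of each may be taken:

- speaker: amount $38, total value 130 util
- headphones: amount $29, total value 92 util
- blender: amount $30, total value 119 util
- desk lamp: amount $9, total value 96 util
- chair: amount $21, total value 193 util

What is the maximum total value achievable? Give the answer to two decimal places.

438.79

Take in order of value per unit:
- desk lamp (96/9 per unit): all 9 → value 96, running total 96.00
- chair (193/21 per unit): all 21 → value 193, running total 289.00
- blender (119/30 per unit): all 30 → value 119, running total 408.00
- speaker (130/38 per unit): 9 of 38 → value 9×130/38 = 30.7895, running total 438.79
Total 438.79.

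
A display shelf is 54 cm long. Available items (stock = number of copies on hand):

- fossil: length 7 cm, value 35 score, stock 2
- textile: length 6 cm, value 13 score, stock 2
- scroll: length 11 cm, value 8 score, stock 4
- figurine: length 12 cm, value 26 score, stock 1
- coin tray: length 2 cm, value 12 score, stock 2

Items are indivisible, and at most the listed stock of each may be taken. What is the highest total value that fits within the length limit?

154 score

Top feasible selections:
- 2×fossil + 2×textile + 1×scroll + 1×figurine + 2×coin tray: length 53, value 154
- 2×fossil + 2×textile + 1×figurine + 2×coin tray: length 42, value 146
- 2×fossil + 2×textile + 1×scroll + 1×figurine + 1×coin tray: length 51, value 142
Best: 154 score.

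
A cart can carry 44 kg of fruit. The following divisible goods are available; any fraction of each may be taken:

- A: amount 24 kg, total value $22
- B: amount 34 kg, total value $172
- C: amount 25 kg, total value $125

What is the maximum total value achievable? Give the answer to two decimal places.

Take in order of value per unit:
- B (172/34 per unit): all 34 → value 172, running total 172.00
- C (125/25 per unit): 10 of 25 → value 10×125/25 = 50.0000, running total 222.00
Total 222.00.

222.00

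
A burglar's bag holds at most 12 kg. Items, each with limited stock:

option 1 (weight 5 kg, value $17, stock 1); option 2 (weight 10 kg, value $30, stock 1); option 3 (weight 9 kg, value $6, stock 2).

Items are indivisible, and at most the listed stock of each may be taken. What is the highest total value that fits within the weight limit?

$30

Top feasible selections:
- 1×option 2: weight 10, value 30
- 1×option 1: weight 5, value 17
- 1×option 3: weight 9, value 6
Best: $30.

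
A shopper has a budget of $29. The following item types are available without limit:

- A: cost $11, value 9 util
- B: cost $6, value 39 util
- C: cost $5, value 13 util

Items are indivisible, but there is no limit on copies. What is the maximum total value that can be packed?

Best value-per-unit is B at 39/6; filling with it alone gives 4×39 = 156.
Optimal mix: 4×B + 1×C → cost 29, value 169.

169 util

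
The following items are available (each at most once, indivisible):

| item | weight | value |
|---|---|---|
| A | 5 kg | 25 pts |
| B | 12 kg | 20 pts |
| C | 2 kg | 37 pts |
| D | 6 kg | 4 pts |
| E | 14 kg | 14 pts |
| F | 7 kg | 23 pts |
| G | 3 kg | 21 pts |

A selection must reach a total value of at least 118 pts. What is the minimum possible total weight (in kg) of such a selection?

29

Subsets with value ≥ 118, sorted by total weight:
- A+B+C+F+G: weight 29, value 126
- A+C+E+F+G: weight 31, value 120
- A+B+C+D+F+G: weight 35, value 130
Minimum weight: 29 kg.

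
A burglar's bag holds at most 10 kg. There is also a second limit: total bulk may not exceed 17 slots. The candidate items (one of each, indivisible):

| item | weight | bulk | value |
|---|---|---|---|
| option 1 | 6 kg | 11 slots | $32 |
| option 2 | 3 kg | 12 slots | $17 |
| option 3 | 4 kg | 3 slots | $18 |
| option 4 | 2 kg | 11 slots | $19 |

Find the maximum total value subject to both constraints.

Feasible sets respecting both limits:
- option 1+option 3: weight 10, bulk 14, value 50
- option 3+option 4: weight 6, bulk 14, value 37
- option 2+option 3: weight 7, bulk 15, value 35
Best: $50.

$50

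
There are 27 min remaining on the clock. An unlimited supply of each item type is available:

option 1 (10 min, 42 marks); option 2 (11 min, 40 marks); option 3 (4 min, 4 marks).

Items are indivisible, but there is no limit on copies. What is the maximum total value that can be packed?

88 marks

Best value-per-unit is option 1 at 42/10; filling with it alone gives 2×42 = 84.
Optimal mix: 2×option 1 + 1×option 3 → time 24, value 88.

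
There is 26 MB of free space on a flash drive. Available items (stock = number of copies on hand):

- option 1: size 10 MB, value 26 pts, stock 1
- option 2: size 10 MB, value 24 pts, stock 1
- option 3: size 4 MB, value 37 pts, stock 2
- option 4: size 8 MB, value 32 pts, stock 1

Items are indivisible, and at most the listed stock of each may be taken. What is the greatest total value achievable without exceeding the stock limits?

132 pts

Top feasible selections:
- 1×option 1 + 2×option 3 + 1×option 4: size 26, value 132
- 1×option 2 + 2×option 3 + 1×option 4: size 26, value 130
Best: 132 pts.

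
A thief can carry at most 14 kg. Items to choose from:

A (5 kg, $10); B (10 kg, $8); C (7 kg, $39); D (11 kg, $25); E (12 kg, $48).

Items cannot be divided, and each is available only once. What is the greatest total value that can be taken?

Check high-value combinations within 14 kg:
- A+C: weight 5+7=12, value 10+39=49
- E: weight 12, value 48
- C: weight 7, value 39
- D: weight 11, value 25
Best: $49.

$49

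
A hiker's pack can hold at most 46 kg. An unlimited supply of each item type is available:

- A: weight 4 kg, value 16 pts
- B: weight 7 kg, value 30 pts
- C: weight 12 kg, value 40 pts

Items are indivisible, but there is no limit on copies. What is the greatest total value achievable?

196 pts

Best value-per-unit is B at 30/7; filling with it alone gives 6×30 = 180.
Optimal mix: 1×A + 6×B → weight 46, value 196.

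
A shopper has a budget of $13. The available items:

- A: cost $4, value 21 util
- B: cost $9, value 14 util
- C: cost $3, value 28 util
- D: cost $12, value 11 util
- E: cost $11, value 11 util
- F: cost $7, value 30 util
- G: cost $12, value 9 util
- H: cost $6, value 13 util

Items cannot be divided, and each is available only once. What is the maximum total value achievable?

Check high-value combinations within $13:
- A+C+H: cost 4+3+6=13, value 21+28+13=62
- C+F: cost 3+7=10, value 28+30=58
- A+F: cost 4+7=11, value 21+30=51
- A+C: cost 4+3=7, value 21+28=49
Best: 62 util.

62 util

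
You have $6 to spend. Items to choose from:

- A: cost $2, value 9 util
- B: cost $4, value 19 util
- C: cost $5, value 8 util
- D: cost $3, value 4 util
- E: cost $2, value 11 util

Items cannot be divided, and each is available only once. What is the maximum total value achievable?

This is a 0/1 knapsack; check combinations near the capacity.
- B+E: cost 4+2=6, value 19+11=30
- A+B: cost 2+4=6, value 9+19=28
- A+E: cost 2+2=4, value 9+11=20
- B: cost 4, value 19
Best: 30 util.

30 util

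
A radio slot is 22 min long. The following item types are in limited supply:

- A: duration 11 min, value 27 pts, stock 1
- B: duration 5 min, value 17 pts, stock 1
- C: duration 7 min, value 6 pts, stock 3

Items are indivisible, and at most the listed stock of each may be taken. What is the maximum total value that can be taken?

Top feasible selections:
- 1×A + 1×B: duration 16, value 44
- 1×A + 1×C: duration 18, value 33
- 1×B + 2×C: duration 19, value 29
- 1×A: duration 11, value 27
Best: 44 pts.

44 pts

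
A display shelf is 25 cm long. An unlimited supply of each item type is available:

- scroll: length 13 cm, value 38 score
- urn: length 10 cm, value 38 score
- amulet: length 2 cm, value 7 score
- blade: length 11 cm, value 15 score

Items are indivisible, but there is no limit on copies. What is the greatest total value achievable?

Best value-per-unit is urn at 38/10; filling with it alone gives 2×38 = 76.
Optimal mix: 2×urn + 2×amulet → length 24, value 90.

90 score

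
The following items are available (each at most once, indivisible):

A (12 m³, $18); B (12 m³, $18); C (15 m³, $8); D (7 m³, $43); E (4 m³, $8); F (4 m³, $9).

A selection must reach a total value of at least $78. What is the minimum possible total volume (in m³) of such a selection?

27

Subsets with value ≥ 78, sorted by total volume:
- A+D+E+F: volume 27, value 78
- B+D+E+F: volume 27, value 78
- A+B+D: volume 31, value 79
Minimum volume: 27 m³.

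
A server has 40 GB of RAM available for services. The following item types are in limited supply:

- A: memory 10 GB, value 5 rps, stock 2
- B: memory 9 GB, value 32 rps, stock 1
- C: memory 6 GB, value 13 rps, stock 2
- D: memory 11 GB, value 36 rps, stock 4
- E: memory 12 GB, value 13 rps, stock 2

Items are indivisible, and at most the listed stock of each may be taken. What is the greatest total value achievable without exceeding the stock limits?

Top feasible selections:
- 1×C + 3×D: memory 39, value 121
- 1×B + 1×C + 2×D: memory 37, value 117
- 3×D: memory 33, value 108
Best: 121 rps.

121 rps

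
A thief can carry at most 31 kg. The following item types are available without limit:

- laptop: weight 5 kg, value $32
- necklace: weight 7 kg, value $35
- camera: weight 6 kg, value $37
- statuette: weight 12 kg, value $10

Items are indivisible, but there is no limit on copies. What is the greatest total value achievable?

$197

Best value-per-unit is laptop at 32/5; filling with it alone gives 6×32 = 192.
Optimal mix: 5×laptop + 1×camera → weight 31, value 197.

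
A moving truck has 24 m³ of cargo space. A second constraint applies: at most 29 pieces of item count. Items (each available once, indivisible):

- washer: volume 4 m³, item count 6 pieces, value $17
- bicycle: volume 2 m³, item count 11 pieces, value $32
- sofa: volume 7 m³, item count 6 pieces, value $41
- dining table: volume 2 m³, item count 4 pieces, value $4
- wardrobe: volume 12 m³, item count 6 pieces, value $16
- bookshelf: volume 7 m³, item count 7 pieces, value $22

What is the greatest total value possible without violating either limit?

Feasible sets respecting both limits:
- bicycle+sofa+dining table+bookshelf: volume 18, item count 28, value 99
- bicycle+sofa+bookshelf: volume 16, item count 24, value 95
- washer+bicycle+sofa+dining table: volume 15, item count 27, value 94
- bicycle+sofa+dining table+wardrobe: volume 23, item count 27, value 93
Best: $99.

$99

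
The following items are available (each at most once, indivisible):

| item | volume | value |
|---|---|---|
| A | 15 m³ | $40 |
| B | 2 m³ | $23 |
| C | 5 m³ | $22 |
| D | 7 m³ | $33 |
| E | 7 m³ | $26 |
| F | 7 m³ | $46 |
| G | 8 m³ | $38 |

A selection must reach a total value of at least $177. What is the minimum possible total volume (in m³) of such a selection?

36

Subsets with value ≥ 177, sorted by total volume:
- B+C+D+E+F+G: volume 36, value 188
- A+B+D+F+G: volume 39, value 180
Minimum volume: 36 m³.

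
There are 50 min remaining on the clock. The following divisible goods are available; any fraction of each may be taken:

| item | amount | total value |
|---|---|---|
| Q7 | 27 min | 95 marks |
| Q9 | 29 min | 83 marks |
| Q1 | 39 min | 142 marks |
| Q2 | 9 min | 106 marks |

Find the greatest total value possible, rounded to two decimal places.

255.04

Take in order of value per unit:
- Q2 (106/9 per unit): all 9 → value 106, running total 106.00
- Q1 (142/39 per unit): all 39 → value 142, running total 248.00
- Q7 (95/27 per unit): 2 of 27 → value 2×95/27 = 7.0370, running total 255.04
Total 255.04.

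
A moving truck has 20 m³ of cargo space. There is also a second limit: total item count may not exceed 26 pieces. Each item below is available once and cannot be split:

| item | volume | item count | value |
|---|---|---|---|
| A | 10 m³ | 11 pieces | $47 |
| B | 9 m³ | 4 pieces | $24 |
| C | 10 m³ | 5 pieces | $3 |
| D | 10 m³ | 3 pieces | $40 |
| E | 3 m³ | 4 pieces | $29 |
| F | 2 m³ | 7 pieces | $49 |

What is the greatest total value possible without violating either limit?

Feasible sets respecting both limits:
- A+E+F: volume 15, item count 22, value 125
- D+E+F: volume 15, item count 14, value 118
- B+E+F: volume 14, item count 15, value 102
- A+F: volume 12, item count 18, value 96
Best: $125.

$125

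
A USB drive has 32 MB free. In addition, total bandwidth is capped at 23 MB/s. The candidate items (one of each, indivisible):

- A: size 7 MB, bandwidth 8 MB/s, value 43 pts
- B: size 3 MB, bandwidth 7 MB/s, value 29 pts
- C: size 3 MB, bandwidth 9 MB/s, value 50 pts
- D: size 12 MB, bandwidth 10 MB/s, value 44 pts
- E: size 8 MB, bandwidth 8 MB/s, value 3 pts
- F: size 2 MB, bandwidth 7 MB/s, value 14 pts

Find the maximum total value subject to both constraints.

94 pts

Feasible sets respecting both limits:
- C+D: size 15, bandwidth 19, value 94
- A+C: size 10, bandwidth 17, value 93
- B+C+F: size 8, bandwidth 23, value 93
Best: 94 pts.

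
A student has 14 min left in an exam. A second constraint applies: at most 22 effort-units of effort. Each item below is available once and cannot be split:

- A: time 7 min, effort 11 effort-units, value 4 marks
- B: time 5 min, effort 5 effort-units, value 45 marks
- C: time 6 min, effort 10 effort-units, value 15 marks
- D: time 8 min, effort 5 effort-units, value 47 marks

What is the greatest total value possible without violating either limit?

92 marks

Feasible sets respecting both limits:
- B+D: time 13, effort 10, value 92
- C+D: time 14, effort 15, value 62
- B+C: time 11, effort 15, value 60
- A+B: time 12, effort 16, value 49
Best: 92 marks.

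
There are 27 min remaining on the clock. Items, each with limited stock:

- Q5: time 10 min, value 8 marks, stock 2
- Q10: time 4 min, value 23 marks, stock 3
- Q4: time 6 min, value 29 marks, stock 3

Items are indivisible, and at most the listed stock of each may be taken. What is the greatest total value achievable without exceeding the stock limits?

133 marks

Top feasible selections:
- 2×Q10 + 3×Q4: time 26, value 133
- 3×Q10 + 2×Q4: time 24, value 127
- 1×Q10 + 3×Q4: time 22, value 110
Best: 133 marks.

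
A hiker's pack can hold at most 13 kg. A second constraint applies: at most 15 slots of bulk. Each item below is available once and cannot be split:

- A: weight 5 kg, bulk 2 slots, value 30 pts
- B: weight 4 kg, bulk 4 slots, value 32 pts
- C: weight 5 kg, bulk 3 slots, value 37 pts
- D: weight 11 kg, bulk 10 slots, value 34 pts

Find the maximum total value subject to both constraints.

69 pts

Feasible sets respecting both limits:
- B+C: weight 9, bulk 7, value 69
- A+C: weight 10, bulk 5, value 67
- A+B: weight 9, bulk 6, value 62
- C: weight 5, bulk 3, value 37
Best: 69 pts.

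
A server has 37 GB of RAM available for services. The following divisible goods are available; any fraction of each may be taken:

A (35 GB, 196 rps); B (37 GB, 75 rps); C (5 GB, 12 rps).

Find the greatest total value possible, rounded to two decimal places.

200.80

Take in order of value per unit:
- A (196/35 per unit): all 35 → value 196, running total 196.00
- C (12/5 per unit): 2 of 5 → value 2×12/5 = 4.8000, running total 200.80
Total 200.80.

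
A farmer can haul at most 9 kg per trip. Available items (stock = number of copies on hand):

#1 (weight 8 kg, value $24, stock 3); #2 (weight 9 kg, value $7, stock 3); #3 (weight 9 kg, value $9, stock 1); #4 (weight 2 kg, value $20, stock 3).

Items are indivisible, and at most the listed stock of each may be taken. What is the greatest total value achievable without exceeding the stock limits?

$60

Best selections within weight 9 and stock limits:
- 3×#4: weight 6, value 60
- 2×#4: weight 4, value 40
Best: $60.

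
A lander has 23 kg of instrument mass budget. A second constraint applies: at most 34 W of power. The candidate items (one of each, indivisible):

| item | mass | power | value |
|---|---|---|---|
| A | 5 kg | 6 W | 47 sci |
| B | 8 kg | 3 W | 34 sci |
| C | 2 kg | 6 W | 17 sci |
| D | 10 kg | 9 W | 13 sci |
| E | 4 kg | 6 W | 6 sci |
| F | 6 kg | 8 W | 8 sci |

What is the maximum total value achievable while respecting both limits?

106 sci

Feasible sets respecting both limits:
- A+B+C+F: mass 21, power 23, value 106
- A+B+C+E: mass 19, power 21, value 104
- A+B+C: mass 15, power 15, value 98
- A+B+E+F: mass 23, power 23, value 95
Best: 106 sci.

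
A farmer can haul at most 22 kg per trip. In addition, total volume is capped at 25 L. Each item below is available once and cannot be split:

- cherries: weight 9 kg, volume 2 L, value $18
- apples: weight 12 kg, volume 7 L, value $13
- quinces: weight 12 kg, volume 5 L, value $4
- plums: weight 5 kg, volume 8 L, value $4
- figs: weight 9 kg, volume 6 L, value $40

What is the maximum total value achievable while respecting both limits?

$58

Feasible sets respecting both limits:
- cherries+figs: weight 18, volume 8, value 58
- apples+figs: weight 21, volume 13, value 53
- quinces+figs: weight 21, volume 11, value 44
Best: $58.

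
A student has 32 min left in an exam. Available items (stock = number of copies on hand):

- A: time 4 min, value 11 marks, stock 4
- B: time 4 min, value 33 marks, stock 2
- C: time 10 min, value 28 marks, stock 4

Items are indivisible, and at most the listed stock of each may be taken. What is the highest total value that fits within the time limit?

133 marks

Best selections within time 32 and stock limits:
- 1×A + 2×B + 2×C: time 32, value 133
- 3×A + 2×B + 1×C: time 30, value 127
- 2×B + 2×C: time 28, value 122
- 2×A + 2×B + 1×C: time 26, value 116
Best: 133 marks.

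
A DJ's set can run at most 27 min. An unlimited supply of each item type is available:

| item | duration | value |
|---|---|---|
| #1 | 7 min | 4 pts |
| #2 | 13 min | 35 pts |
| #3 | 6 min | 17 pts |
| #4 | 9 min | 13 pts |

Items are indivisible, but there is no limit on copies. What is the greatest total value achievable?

Best value-per-unit is #3 at 17/6; filling with it alone gives 4×17 = 68.
Optimal mix: 2×#2 → duration 26, value 70.

70 pts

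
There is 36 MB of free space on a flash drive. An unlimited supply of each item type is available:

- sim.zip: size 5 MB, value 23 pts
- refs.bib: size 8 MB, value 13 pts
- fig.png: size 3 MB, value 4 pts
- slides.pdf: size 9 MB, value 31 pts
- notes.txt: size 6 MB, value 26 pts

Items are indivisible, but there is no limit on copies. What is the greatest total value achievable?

164 pts

Best value-per-unit is sim.zip at 23/5; filling with it alone gives 7×23 = 161.
Optimal mix: 6×sim.zip + 1×notes.txt → size 36, value 164.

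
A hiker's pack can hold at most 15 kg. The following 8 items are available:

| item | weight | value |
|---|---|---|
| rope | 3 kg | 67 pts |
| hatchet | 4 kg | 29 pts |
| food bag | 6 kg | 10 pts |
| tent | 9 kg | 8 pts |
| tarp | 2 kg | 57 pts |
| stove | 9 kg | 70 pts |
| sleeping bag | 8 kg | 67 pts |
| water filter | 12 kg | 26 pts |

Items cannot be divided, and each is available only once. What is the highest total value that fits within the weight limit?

194 pts

Check high-value combinations within 15 kg:
- rope+tarp+stove: weight 3+2+9=14, value 67+57+70=194
- rope+tarp+sleeping bag: weight 3+2+8=13, value 67+57+67=191
- rope+hatchet+food bag+tarp: weight 3+4+6+2=15, value 67+29+10+57=163
- rope+hatchet+sleeping bag: weight 3+4+8=15, value 67+29+67=163
- hatchet+tarp+stove: weight 4+2+9=15, value 29+57+70=156
Best: 194 pts.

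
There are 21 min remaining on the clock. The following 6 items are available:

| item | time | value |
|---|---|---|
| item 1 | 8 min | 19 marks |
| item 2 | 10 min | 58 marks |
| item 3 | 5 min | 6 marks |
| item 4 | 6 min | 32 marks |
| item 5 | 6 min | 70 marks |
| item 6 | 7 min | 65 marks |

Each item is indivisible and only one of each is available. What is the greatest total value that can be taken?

167 marks

This is a 0/1 knapsack; check combinations near the capacity.
- item 4+item 5+item 6: time 6+6+7=19, value 32+70+65=167
- item 1+item 5+item 6: time 8+6+7=21, value 19+70+65=154
- item 3+item 5+item 6: time 5+6+7=18, value 6+70+65=141
- item 5+item 6: time 6+7=13, value 70+65=135
- item 2+item 3+item 5: time 10+5+6=21, value 58+6+70=134
Best: 167 marks.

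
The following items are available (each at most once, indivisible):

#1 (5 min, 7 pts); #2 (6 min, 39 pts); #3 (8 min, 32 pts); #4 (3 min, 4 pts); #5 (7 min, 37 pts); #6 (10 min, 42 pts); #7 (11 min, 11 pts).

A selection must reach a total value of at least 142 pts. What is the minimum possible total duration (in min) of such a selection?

31

Subsets with value ≥ 142, sorted by total duration:
- #2+#3+#5+#6: duration 31, value 150
- #2+#3+#4+#5+#6: duration 34, value 154
- #1+#2+#3+#5+#6: duration 36, value 157
- #1+#2+#3+#4+#5+#6: duration 39, value 161
Minimum duration: 31 min.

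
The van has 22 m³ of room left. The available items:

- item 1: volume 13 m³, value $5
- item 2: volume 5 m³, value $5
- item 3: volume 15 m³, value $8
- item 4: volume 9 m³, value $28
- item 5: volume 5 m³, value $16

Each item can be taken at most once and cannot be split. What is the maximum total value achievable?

$49

Check high-value combinations within 22 m³:
- item 2+item 4+item 5: volume 5+9+5=19, value 5+28+16=49
- item 4+item 5: volume 9+5=14, value 28+16=44
- item 2+item 4: volume 5+9=14, value 5+28=33
Best: $49.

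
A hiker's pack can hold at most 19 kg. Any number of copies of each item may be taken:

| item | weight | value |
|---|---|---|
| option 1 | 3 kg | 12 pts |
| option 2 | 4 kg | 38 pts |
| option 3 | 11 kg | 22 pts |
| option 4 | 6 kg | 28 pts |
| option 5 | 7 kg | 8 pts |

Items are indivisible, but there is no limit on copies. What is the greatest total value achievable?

Best value-per-unit is option 2 at 38/4; filling with it alone gives 4×38 = 152.
Optimal mix: 1×option 1 + 4×option 2 → weight 19, value 164.

164 pts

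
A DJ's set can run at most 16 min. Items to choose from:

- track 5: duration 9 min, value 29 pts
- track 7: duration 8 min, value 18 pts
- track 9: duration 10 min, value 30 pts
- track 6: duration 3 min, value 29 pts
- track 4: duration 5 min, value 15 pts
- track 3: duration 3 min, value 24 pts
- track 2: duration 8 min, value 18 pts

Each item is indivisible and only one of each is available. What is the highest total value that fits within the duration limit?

83 pts

Check high-value combinations within 16 min:
- track 9+track 6+track 3: duration 10+3+3=16, value 30+29+24=83
- track 5+track 6+track 3: duration 9+3+3=15, value 29+29+24=82
- track 7+track 6+track 3: duration 8+3+3=14, value 18+29+24=71
- track 6+track 3+track 2: duration 3+3+8=14, value 29+24+18=71
Best: 83 pts.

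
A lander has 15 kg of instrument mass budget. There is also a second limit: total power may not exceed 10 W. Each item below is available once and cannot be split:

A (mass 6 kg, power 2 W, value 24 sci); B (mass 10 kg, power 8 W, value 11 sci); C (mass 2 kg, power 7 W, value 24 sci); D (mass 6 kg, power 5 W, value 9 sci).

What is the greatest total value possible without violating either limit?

Feasible sets respecting both limits:
- A+C: mass 8, power 9, value 48
- A+D: mass 12, power 7, value 33
- A: mass 6, power 2, value 24
Best: 48 sci.

48 sci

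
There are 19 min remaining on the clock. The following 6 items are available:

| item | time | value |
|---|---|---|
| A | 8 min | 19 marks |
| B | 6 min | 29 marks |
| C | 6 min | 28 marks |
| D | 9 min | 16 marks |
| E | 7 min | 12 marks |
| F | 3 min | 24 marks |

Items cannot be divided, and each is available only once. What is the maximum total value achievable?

81 marks

Check high-value combinations within 19 min:
- B+C+F: time 6+6+3=15, value 29+28+24=81
- A+B+F: time 8+6+3=17, value 19+29+24=72
- A+C+F: time 8+6+3=17, value 19+28+24=71
- B+D+F: time 6+9+3=18, value 29+16+24=69
Best: 81 marks.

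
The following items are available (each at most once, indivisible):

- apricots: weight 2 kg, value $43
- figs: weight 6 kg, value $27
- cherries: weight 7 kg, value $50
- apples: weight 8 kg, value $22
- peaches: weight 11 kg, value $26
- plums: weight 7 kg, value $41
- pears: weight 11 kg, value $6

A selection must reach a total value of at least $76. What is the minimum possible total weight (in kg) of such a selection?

Subsets with value ≥ 76, sorted by total weight:
- apricots+cherries: weight 9, value 93
- apricots+plums: weight 9, value 84
- figs+cherries: weight 13, value 77
Minimum weight: 9 kg.

9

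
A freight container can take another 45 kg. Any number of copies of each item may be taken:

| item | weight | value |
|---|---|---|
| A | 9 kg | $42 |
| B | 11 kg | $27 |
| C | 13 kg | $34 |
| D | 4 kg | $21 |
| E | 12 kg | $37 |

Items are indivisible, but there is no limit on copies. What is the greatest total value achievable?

$231

Best value-per-unit is D at 21/4; filling with it alone gives 11×21 = 231.
Optimal mix: 1×A + 9×D → weight 45, value 231.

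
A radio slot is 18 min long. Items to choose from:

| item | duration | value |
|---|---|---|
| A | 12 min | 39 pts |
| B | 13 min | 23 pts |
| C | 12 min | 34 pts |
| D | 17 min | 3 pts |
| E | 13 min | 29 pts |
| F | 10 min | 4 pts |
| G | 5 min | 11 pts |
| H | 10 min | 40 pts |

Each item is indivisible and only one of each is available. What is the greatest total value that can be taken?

Check high-value combinations within 18 min:
- G+H: duration 5+10=15, value 11+40=51
- A+G: duration 12+5=17, value 39+11=50
- C+G: duration 12+5=17, value 34+11=45
- H: duration 10, value 40
- E+G: duration 13+5=18, value 29+11=40
Best: 51 pts.

51 pts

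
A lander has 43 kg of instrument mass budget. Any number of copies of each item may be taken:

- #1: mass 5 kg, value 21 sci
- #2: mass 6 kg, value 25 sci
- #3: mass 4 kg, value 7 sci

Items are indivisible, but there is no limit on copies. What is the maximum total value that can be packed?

Best value-per-unit is #1 at 21/5; filling with it alone gives 8×21 = 168.
Optimal mix: 5×#1 + 3×#2 → mass 43, value 180.

180 sci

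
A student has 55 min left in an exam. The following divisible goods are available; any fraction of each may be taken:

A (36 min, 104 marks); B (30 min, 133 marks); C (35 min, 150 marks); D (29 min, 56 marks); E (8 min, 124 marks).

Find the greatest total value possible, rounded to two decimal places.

329.86

Take in order of value per unit:
- E (124/8 per unit): all 8 → value 124, running total 124.00
- B (133/30 per unit): all 30 → value 133, running total 257.00
- C (150/35 per unit): 17 of 35 → value 17×150/35 = 72.8571, running total 329.86
Total 329.86.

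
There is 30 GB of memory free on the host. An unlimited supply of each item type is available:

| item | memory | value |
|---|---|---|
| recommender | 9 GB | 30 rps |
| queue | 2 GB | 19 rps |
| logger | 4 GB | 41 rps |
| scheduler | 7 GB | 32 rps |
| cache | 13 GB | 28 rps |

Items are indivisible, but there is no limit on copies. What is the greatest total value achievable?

306 rps

Best value-per-unit is logger at 41/4; filling with it alone gives 7×41 = 287.
Optimal mix: 1×queue + 7×logger → memory 30, value 306.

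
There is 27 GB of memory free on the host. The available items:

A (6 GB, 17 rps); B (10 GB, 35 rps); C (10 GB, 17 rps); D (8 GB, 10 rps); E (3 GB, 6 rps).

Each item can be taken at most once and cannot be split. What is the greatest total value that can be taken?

Check high-value combinations within 27 GB:
- A+B+C: memory 6+10+10=26, value 17+35+17=69
- A+B+D+E: memory 6+10+8+3=27, value 17+35+10+6=68
- A+B+D: memory 6+10+8=24, value 17+35+10=62
- A+B+E: memory 6+10+3=19, value 17+35+6=58
Best: 69 rps.

69 rps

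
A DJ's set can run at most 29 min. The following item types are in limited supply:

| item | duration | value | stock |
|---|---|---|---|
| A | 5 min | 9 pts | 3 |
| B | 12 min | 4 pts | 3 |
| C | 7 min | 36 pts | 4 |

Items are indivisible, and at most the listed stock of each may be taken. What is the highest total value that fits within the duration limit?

Top feasible selections:
- 4×C: duration 28, value 144
- 1×A + 3×C: duration 26, value 117
- 3×C: duration 21, value 108
- 3×A + 2×C: duration 29, value 99
Best: 144 pts.

144 pts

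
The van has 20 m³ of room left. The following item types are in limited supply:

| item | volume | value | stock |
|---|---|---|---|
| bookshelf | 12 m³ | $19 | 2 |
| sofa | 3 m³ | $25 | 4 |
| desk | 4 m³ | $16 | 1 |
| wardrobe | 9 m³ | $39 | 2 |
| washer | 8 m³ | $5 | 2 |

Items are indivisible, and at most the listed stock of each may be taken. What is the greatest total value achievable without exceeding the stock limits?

Top feasible selections:
- 4×sofa + 1×desk: volume 16, value 116
- 3×sofa + 1×wardrobe: volume 18, value 114
- 2×sofa + 1×desk + 1×wardrobe: volume 19, value 105
Best: $116.

$116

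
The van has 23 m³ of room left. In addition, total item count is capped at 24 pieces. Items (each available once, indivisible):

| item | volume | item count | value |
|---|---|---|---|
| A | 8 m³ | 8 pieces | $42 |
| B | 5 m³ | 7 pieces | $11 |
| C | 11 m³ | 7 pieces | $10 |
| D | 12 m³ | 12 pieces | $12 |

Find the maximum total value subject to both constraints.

$54

Feasible sets respecting both limits:
- A+D: volume 20, item count 20, value 54
- A+B: volume 13, item count 15, value 53
- A+C: volume 19, item count 15, value 52
- A: volume 8, item count 8, value 42
Best: $54.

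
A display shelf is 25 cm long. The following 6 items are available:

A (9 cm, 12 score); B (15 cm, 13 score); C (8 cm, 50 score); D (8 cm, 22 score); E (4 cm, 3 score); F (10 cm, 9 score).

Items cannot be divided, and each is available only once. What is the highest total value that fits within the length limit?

84 score

This is a 0/1 knapsack; check combinations near the capacity.
- A+C+D: length 9+8+8=25, value 12+50+22=84
- C+D+E: length 8+8+4=20, value 50+22+3=75
- C+D: length 8+8=16, value 50+22=72
- A+C+E: length 9+8+4=21, value 12+50+3=65
Best: 84 score.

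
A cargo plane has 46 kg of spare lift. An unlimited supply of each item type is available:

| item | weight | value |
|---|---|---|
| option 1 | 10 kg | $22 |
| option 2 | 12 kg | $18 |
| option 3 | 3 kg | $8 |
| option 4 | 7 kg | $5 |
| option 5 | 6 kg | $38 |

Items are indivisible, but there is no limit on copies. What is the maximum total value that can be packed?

$274

Best value-per-unit is option 5 at 38/6; filling with it alone gives 7×38 = 266.
Optimal mix: 1×option 3 + 7×option 5 → weight 45, value 274.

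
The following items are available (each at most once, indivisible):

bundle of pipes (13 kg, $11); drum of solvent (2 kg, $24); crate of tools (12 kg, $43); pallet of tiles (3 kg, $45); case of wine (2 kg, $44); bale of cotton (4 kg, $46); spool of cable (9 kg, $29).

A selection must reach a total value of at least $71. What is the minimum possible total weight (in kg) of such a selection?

5

Subsets with value ≥ 71, sorted by total weight:
- pallet of tiles+case of wine: weight 5, value 89
- case of wine+bale of cotton: weight 6, value 90
Minimum weight: 5 kg.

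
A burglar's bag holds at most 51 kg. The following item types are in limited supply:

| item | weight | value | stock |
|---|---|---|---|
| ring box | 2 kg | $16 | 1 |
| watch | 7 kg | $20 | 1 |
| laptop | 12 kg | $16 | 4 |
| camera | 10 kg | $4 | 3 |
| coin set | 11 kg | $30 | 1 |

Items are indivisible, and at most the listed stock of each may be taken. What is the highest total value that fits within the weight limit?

$98

Top feasible selections:
- 1×ring box + 1×watch + 2×laptop + 1×coin set: weight 44, value 98
- 1×ring box + 3×laptop + 1×coin set: weight 49, value 94
Best: $98.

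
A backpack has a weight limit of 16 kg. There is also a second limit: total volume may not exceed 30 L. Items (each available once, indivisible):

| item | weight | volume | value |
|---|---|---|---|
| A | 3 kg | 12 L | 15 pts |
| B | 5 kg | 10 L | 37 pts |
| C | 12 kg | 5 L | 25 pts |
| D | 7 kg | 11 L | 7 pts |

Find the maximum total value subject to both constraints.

Feasible sets respecting both limits:
- A+B: weight 8, volume 22, value 52
- B+D: weight 12, volume 21, value 44
- A+C: weight 15, volume 17, value 40
Best: 52 pts.

52 pts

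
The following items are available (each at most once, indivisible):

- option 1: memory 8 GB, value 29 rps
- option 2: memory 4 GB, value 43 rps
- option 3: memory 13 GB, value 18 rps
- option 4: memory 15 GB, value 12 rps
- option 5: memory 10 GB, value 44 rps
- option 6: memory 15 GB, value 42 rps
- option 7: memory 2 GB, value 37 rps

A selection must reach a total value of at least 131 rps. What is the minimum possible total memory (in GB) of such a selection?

24

Subsets with value ≥ 131, sorted by total memory:
- option 1+option 2+option 5+option 7: memory 24, value 153
- option 1+option 2+option 6+option 7: memory 29, value 151
Minimum memory: 24 GB.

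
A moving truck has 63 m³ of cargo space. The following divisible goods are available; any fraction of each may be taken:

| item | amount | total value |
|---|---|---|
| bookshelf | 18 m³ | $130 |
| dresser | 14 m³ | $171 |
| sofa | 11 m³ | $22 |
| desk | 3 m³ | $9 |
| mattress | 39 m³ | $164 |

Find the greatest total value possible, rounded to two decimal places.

Take in order of value per unit:
- dresser (171/14 per unit): all 14 → value 171, running total 171.00
- bookshelf (130/18 per unit): all 18 → value 130, running total 301.00
- mattress (164/39 per unit): 31 of 39 → value 31×164/39 = 130.3590, running total 431.36
Total 431.36.

431.36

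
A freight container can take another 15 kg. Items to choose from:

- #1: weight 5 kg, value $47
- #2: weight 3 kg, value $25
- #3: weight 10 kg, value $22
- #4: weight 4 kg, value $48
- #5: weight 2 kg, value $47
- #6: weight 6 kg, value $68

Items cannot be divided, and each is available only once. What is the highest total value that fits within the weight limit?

Check high-value combinations within 15 kg:
- #2+#4+#5+#6: weight 3+4+2+6=15, value 25+48+47+68=188
- #1+#2+#4+#5: weight 5+3+4+2=14, value 47+25+48+47=167
- #4+#5+#6: weight 4+2+6=12, value 48+47+68=163
Best: $188.

$188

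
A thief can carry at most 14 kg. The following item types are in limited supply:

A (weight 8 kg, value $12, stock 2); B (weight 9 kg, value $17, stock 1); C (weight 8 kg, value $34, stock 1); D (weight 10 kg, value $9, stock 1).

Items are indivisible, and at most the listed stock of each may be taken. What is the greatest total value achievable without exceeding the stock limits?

$34

Top feasible selections:
- 1×C: weight 8, value 34
- 1×B: weight 9, value 17
- 1×A: weight 8, value 12
Best: $34.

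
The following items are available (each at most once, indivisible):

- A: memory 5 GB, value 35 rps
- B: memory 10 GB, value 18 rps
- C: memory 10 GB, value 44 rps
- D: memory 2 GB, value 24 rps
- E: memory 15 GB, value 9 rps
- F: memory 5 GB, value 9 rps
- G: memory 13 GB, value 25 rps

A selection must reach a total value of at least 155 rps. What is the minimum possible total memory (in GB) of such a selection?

45

Subsets with value ≥ 155, sorted by total memory:
- A+B+C+D+F+G: memory 45, value 155
- A+B+C+D+E+G: memory 55, value 155
- A+B+C+D+E+F+G: memory 60, value 164
Minimum memory: 45 GB.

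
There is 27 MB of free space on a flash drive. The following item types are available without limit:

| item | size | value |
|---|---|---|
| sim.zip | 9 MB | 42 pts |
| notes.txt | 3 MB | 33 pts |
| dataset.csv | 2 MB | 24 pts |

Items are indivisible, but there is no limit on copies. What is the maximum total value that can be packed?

Best value-per-unit is dataset.csv at 24/2; filling with it alone gives 13×24 = 312.
Optimal mix: 1×notes.txt + 12×dataset.csv → size 27, value 321.

321 pts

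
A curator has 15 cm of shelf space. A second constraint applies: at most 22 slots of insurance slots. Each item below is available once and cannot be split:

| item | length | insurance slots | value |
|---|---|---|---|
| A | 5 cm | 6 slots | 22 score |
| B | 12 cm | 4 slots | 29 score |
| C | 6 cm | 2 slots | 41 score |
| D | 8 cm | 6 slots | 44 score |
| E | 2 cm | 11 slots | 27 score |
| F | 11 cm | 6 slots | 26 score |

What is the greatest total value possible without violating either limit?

90 score

Feasible sets respecting both limits:
- A+C+E: length 13, insurance slots 19, value 90
- C+D: length 14, insurance slots 8, value 85
- D+E: length 10, insurance slots 17, value 71
Best: 90 score.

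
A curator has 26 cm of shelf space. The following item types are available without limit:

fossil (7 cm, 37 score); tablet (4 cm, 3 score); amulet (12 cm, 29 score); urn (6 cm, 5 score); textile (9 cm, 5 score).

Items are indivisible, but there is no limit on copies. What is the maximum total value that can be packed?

114 score

Best value-per-unit is fossil at 37/7; filling with it alone gives 3×37 = 111.
Optimal mix: 3×fossil + 1×tablet → length 25, value 114.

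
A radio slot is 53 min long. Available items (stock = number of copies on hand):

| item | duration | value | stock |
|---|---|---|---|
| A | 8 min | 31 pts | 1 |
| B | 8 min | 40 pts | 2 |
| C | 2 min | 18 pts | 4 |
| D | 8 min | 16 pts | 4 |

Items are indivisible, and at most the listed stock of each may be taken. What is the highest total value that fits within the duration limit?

215 pts

Top feasible selections:
- 1×A + 2×B + 4×C + 2×D: duration 48, value 215
- 2×B + 4×C + 3×D: duration 48, value 200
- 1×A + 2×B + 4×C + 1×D: duration 40, value 199
Best: 215 pts.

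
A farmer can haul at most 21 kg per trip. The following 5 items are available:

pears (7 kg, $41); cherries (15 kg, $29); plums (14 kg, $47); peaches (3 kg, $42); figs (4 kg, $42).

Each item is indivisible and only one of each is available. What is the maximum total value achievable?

$131

Check high-value combinations within 21 kg:
- plums+peaches+figs: weight 14+3+4=21, value 47+42+42=131
- pears+peaches+figs: weight 7+3+4=14, value 41+42+42=125
- plums+peaches: weight 14+3=17, value 47+42=89
- plums+figs: weight 14+4=18, value 47+42=89
Best: $131.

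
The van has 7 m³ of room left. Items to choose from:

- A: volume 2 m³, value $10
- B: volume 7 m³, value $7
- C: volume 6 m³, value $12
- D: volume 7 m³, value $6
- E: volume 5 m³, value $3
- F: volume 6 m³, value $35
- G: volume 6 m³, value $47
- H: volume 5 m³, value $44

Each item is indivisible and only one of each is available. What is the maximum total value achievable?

Check high-value combinations within 7 m³:
- A+H: volume 2+5=7, value 10+44=54
- G: volume 6, value 47
- H: volume 5, value 44
- F: volume 6, value 35
- A+E: volume 2+5=7, value 10+3=13
Best: $54.

$54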